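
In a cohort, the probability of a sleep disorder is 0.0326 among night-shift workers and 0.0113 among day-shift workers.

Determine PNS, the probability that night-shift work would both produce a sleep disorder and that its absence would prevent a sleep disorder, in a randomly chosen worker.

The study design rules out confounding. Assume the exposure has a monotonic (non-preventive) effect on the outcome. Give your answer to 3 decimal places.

Let p₁ = 0.0326, p₀ = 0.0113.
Under exogeneity and monotonicity, PNS = p₁ − p₀.
PNS = 0.0326 − 0.0113 = 0.0213

PNS ≈ 0.021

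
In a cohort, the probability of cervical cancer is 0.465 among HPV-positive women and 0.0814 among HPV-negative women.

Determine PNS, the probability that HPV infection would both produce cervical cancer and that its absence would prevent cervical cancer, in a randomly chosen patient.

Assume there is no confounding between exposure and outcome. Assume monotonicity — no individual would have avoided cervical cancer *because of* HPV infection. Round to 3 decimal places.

Let p₁ = 0.465, p₀ = 0.0814.
Under exogeneity and monotonicity, PNS = p₁ − p₀.
PNS = 0.465 − 0.0814 = 0.3836

PNS ≈ 0.384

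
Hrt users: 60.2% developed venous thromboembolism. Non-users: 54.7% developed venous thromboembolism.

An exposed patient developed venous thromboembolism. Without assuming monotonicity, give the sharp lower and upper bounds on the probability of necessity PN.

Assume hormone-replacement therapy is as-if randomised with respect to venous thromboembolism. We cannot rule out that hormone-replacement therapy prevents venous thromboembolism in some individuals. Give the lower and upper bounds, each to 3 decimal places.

0.091 ≤ PN ≤ 0.752

p₁ = 0.602, p₀ = 0.547.
Under exogeneity alone the bounds on PN are max{0,(p₁−p₀)/p₁} ≤ PN ≤ min{1,(1−p₀)/p₁}.
  lower = (p₁ − p₀)/p₁ = 0.055 / 0.602 ≈ 0.0914
  upper = min{1, (1 − p₀)/p₁} = 0.453 / 0.602 ≈ 0.7525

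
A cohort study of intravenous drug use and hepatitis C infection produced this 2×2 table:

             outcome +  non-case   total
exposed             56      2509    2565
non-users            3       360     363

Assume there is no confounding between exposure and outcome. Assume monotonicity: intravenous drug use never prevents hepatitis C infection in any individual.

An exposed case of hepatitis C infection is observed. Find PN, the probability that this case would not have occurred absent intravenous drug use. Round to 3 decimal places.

p₁ = P(outcome | exposed) = 56/2565 = 0.021832
p₀ = P(outcome | unexposed) = 3/363 = 0.0082645
Under exogeneity and monotonicity, PN = (p₁ − p₀)/p₁.
PN = (0.021832 − 0.0082645) / 0.021832 ≈ 0.6215

PN ≈ 0.621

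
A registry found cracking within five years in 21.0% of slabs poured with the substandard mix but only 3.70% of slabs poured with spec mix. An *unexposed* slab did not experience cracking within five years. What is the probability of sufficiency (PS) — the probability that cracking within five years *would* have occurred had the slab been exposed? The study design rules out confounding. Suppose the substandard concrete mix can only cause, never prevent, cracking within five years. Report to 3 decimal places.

p₁ = 0.21, p₀ = 0.037.
Under exogeneity and monotonicity, PS = (p₁ − p₀) / (1 − p₀).
PS = (0.21 − 0.037) / (1 − 0.037) = 0.173 / 0.963 ≈ 0.1796

PS ≈ 0.180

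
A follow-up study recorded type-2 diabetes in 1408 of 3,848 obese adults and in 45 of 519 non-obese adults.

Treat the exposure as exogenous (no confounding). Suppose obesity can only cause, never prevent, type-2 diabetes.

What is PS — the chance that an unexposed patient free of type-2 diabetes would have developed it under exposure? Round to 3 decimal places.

p₁ = P(outcome | exposed) = 1408/3848 = 0.3659
p₀ = P(outcome | unexposed) = 45/519 = 0.086705
Under exogeneity and monotonicity, PS = (p₁ − p₀) / (1 − p₀).
PS = (0.3659 − 0.086705) / (1 − 0.086705) = 0.2792 / 0.91329 ≈ 0.3057

PS ≈ 0.306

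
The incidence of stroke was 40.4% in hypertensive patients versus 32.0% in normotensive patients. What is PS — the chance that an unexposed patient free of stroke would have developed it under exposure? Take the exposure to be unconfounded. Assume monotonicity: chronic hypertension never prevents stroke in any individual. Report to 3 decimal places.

p₁ = 0.404, p₀ = 0.32.
Under exogeneity and monotonicity, PS = (p₁ − p₀) / (1 − p₀).
PS = (0.404 − 0.32) / (1 − 0.32) = 0.084 / 0.68 ≈ 0.1235

PS ≈ 0.124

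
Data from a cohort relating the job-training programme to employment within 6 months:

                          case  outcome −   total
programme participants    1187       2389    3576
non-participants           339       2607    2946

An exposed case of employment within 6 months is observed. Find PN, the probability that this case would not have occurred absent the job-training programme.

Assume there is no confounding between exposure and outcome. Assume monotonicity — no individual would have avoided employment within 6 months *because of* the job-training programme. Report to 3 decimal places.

p₁ = P(outcome | exposed) = 1187/3576 = 0.33194
p₀ = P(outcome | unexposed) = 339/2946 = 0.11507
Under exogeneity and monotonicity, PN = (p₁ − p₀)/p₁.
PN = (0.33194 − 0.11507) / 0.33194 ≈ 0.6533

PN ≈ 0.653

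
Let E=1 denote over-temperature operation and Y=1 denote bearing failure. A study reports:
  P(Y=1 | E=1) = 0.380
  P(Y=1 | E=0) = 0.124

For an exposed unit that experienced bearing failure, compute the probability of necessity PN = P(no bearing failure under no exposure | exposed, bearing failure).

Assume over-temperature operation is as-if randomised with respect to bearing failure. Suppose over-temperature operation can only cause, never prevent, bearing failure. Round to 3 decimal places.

Let p₁ = 0.38, p₀ = 0.124.
Under exogeneity and monotonicity, PN = (p₁ − p₀) / p₁.
PN = (0.38 − 0.124) / 0.38 = 0.256 / 0.38 ≈ 0.6737

PN ≈ 0.674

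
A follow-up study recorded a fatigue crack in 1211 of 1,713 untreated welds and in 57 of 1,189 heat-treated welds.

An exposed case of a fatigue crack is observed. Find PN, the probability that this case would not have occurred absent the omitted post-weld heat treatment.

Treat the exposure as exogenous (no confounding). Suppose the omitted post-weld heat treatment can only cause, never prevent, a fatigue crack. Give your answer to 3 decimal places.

p₁ = P(outcome | exposed) = 1211/1713 = 0.70695
p₀ = P(outcome | unexposed) = 57/1189 = 0.047939
Under exogeneity and monotonicity, PN = (p₁ − p₀) / p₁.
PN = (0.70695 − 0.047939) / 0.70695 = 0.65901 / 0.70695 ≈ 0.9322

PN ≈ 0.932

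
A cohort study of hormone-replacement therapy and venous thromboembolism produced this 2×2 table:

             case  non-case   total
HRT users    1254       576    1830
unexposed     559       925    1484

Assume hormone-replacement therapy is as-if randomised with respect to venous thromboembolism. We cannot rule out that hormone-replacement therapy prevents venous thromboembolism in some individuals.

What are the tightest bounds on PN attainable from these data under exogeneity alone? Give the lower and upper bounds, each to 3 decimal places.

0.450 ≤ PN ≤ 0.910

p₁ = P(outcome | exposed) = 1254/1830 = 0.68525
p₀ = P(outcome | unexposed) = 559/1484 = 0.37668
Under exogeneity alone the bounds on PN are max{0,(p₁−p₀)/p₁} ≤ PN ≤ min{1,(1−p₀)/p₁}.
  lower = (p₁ − p₀)/p₁ = 0.30856 / 0.68525 ≈ 0.4503
  upper = min{1, (1 − p₀)/p₁} = 0.62332 / 0.68525 ≈ 0.9096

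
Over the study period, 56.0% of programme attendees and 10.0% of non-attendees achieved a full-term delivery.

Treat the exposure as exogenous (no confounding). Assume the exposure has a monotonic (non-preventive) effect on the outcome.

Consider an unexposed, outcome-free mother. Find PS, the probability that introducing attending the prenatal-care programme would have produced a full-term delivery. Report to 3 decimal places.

PS ≈ 0.511

p₁ = 0.56, p₀ = 0.1.
Under exogeneity and monotonicity, PS = (p₁ − p₀) / (1 − p₀).
PS = (0.56 − 0.1) / (1 − 0.1) = 0.46 / 0.9 ≈ 0.5111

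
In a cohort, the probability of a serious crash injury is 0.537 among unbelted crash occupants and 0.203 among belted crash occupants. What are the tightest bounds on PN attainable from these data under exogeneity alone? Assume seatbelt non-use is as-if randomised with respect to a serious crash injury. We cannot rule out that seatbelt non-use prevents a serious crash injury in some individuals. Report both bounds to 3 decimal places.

Let p₁ = 0.537, p₀ = 0.203.
Under exogeneity alone the bounds on PN are max{0,(p₁−p₀)/p₁} ≤ PN ≤ min{1,(1−p₀)/p₁}.
  lower = (p₁ − p₀)/p₁ = 0.334 / 0.537 ≈ 0.6220
  upper = min{1, (1 − p₀)/p₁} = 0.797 / 0.537 ≈ 1.4842 → capped at 1

0.622 ≤ PN ≤ 1.000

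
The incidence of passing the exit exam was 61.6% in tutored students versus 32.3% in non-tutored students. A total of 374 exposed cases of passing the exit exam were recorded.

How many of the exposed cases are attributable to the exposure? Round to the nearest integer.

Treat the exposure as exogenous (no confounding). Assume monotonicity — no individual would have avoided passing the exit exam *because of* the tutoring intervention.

about 178 cases

p₁ = 0.616, p₀ = 0.323.
PN = (p₁ − p₀)/p₁ = (0.616 − 0.323) / 0.616 ≈ 0.47565.
Attributable cases ≈ PN × (exposed cases) = 0.47565 × 374 ≈ 177.89.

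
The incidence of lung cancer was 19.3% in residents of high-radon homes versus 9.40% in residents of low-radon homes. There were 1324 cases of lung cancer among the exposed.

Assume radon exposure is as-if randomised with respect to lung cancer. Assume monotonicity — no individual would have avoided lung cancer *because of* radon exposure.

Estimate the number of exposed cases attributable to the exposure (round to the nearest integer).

p₁ = 0.193, p₀ = 0.094.
PN = (p₁ − p₀)/p₁ = (0.193 − 0.094) / 0.193 ≈ 0.51295.
Attributable cases ≈ PN × (exposed cases) = 0.51295 × 1324 ≈ 679.15.

about 679 cases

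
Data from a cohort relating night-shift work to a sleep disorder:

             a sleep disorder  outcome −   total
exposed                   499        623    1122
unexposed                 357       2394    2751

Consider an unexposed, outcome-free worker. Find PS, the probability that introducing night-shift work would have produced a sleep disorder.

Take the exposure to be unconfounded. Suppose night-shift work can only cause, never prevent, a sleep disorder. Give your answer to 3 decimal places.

PS ≈ 0.362

p₁ = P(outcome | exposed) = 499/1122 = 0.44474
p₀ = P(outcome | unexposed) = 357/2751 = 0.12977
Under exogeneity and monotonicity, PS = (p₁ − p₀) / (1 − p₀).
PS = (0.44474 − 0.12977) / (1 − 0.12977) = 0.31497 / 0.87023 ≈ 0.3619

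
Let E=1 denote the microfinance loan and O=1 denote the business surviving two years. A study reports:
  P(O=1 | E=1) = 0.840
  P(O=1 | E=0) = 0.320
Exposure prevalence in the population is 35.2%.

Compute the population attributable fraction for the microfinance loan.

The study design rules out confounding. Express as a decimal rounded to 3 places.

Let p₁ = 0.84, p₀ = 0.32.
Overall risk P(Y=1) = π·p₁ + (1−π)·p₀ = 0.352×0.84 + 0.648×0.32 = 0.50304.
Under exogeneity, PAF = [P(Y=1) − p₀] / P(Y=1).
PAF = (0.50304 − 0.32) / 0.50304 ≈ 0.3639

PAF ≈ 0.364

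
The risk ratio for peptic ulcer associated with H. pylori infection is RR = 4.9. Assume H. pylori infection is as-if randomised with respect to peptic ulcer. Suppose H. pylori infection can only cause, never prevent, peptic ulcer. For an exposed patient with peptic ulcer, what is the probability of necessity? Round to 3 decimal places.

PN ≈ 0.796

Under exogeneity and monotonicity, PN = (RR − 1) / RR = 1 − 1/RR.
PN = (4.9 − 1) / 4.9 = 3.9 / 4.9 ≈ 0.7959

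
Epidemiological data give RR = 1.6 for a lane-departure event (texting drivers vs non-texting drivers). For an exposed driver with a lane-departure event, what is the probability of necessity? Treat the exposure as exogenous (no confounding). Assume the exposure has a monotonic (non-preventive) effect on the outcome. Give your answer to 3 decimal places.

PN ≈ 0.375

Under exogeneity and monotonicity, PN = (RR − 1) / RR = 1 − 1/RR.
PN = (1.6 − 1) / 1.6 = 0.6 / 1.6 ≈ 0.3750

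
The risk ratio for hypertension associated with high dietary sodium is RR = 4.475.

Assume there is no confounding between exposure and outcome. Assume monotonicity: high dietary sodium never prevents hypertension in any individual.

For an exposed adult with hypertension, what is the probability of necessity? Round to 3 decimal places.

Under exogeneity and monotonicity, PN = (RR − 1) / RR = 1 − 1/RR.
PN = (4.475 − 1) / 4.475 = 3.475 / 4.475 ≈ 0.7765

PN ≈ 0.777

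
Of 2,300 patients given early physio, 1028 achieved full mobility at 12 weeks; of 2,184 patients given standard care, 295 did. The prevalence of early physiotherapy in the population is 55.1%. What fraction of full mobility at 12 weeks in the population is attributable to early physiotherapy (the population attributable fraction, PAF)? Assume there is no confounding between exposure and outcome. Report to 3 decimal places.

p₁ = P(outcome | exposed) = 1028/2300 = 0.44696
p₀ = P(outcome | unexposed) = 295/2184 = 0.13507
Overall risk P(Y=1) = π·p₁ + (1−π)·p₀ = 0.551×0.44696 + 0.449×0.13507 = 0.30692.
Under exogeneity, PAF = [P(Y=1) − p₀] / P(Y=1).
PAF = (0.30692 − 0.13507) / 0.30692 ≈ 0.5599

PAF ≈ 0.560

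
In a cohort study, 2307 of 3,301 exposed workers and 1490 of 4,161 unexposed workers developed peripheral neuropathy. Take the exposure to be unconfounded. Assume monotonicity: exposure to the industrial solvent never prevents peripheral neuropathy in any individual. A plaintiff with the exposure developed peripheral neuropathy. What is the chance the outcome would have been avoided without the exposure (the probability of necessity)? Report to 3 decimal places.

PN ≈ 0.488

p₁ = P(outcome | exposed) = 2307/3301 = 0.69888
p₀ = P(outcome | unexposed) = 1490/4161 = 0.35809
Under exogeneity and monotonicity, PN = (p₁ − p₀) / p₁.
PN = (0.69888 − 0.35809) / 0.69888 = 0.34079 / 0.69888 ≈ 0.4876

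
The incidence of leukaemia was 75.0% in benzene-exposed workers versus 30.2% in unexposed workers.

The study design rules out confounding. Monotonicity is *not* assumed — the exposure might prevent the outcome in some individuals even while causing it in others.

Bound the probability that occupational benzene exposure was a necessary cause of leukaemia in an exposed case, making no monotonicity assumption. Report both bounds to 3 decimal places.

p₁ = 0.75, p₀ = 0.302.
Under exogeneity alone the bounds on PN are max{0,(p₁−p₀)/p₁} ≤ PN ≤ min{1,(1−p₀)/p₁}.
  lower = (p₁ − p₀)/p₁ = 0.448 / 0.75 ≈ 0.5973
  upper = min{1, (1 − p₀)/p₁} = 0.698 / 0.75 ≈ 0.9307

0.597 ≤ PN ≤ 0.931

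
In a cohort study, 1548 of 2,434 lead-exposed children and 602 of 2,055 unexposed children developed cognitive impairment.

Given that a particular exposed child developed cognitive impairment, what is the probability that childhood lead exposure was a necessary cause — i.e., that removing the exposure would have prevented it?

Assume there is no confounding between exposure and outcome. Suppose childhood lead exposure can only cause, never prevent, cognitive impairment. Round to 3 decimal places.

p₁ = P(outcome | exposed) = 1548/2434 = 0.63599
p₀ = P(outcome | unexposed) = 602/2055 = 0.29294
Under exogeneity and monotonicity, PN = (p₁ − p₀) / p₁.
PN = (0.63599 − 0.29294) / 0.63599 = 0.34305 / 0.63599 ≈ 0.5394

PN ≈ 0.539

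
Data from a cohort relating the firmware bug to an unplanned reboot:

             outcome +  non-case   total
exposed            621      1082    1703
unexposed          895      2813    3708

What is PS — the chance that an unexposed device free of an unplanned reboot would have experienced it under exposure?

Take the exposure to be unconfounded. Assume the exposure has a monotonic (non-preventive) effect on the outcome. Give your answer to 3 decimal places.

p₁ = P(outcome | exposed) = 621/1703 = 0.36465
p₀ = P(outcome | unexposed) = 895/3708 = 0.24137
Under exogeneity and monotonicity, PS = (p₁ − p₀)/(1 − p₀).
PS = (0.36465 − 0.24137) / 0.75863 ≈ 0.1625

PS ≈ 0.163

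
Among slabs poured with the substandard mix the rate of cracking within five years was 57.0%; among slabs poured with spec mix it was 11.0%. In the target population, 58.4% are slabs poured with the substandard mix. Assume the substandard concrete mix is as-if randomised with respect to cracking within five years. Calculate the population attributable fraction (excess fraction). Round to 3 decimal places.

p₁ = 0.57, p₀ = 0.11.
Overall risk P(Y=1) = π·p₁ + (1−π)·p₀ = 0.584×0.57 + 0.416×0.11 = 0.37864.
Under exogeneity, PAF = [P(Y=1) − p₀] / P(Y=1).
PAF = (0.37864 − 0.11) / 0.37864 ≈ 0.7095

PAF ≈ 0.709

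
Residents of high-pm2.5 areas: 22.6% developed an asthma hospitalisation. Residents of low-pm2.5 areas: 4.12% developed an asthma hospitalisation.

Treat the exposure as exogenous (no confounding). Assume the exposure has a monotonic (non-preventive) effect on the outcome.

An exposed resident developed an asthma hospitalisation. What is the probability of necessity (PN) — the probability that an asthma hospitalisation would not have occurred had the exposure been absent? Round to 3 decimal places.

PN ≈ 0.818

p₁ = 0.226, p₀ = 0.0412.
Under exogeneity and monotonicity, PN = (p₁ − p₀) / p₁.
PN = (0.226 − 0.0412) / 0.226 = 0.1848 / 0.226 ≈ 0.8177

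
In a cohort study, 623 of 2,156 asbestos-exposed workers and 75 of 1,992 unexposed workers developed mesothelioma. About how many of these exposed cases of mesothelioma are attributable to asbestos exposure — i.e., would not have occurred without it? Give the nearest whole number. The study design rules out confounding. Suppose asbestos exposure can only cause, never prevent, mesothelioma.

p₁ = P(outcome | exposed) = 623/2156 = 0.28896
p₀ = P(outcome | unexposed) = 75/1992 = 0.037651
PN = (p₁ − p₀)/p₁ = (0.28896 − 0.037651) / 0.28896 ≈ 0.86970.
Attributable cases ≈ PN × (exposed cases) = 0.86970 × 623 ≈ 541.83.

about 542 cases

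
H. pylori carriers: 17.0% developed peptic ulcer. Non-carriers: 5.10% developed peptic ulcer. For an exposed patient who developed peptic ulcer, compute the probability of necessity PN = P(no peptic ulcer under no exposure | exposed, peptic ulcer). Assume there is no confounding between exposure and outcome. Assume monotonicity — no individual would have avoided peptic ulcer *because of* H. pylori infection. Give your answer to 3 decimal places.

PN ≈ 0.700

p₁ = 0.17, p₀ = 0.051.
Under exogeneity and monotonicity, PN = (p₁ − p₀) / p₁.
PN = (0.17 − 0.051) / 0.17 = 0.119 / 0.17 ≈ 0.7000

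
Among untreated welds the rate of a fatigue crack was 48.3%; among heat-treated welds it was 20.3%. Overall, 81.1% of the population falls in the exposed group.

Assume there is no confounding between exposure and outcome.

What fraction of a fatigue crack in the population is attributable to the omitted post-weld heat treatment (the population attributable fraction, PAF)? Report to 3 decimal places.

p₁ = 0.483, p₀ = 0.203.
Overall risk P(Y=1) = π·p₁ + (1−π)·p₀ = 0.811×0.483 + 0.189×0.203 = 0.43008.
Under exogeneity, PAF = [P(Y=1) − p₀] / P(Y=1).
PAF = (0.43008 − 0.203) / 0.43008 ≈ 0.5280

PAF ≈ 0.528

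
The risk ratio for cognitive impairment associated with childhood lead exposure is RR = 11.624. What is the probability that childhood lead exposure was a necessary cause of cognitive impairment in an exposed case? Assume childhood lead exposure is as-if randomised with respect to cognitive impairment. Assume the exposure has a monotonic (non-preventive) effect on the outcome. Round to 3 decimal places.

Under exogeneity and monotonicity, PN = (RR − 1) / RR = 1 − 1/RR.
PN = (11.624 − 1) / 11.624 = 10.62 / 11.624 ≈ 0.9140

PN ≈ 0.914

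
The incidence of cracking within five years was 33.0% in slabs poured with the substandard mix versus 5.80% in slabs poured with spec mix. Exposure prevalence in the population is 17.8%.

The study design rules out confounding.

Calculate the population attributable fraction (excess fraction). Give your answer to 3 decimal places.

p₁ = 0.33, p₀ = 0.058.
Overall risk P(Y=1) = π·p₁ + (1−π)·p₀ = 0.178×0.33 + 0.822×0.058 = 0.10642.
Under exogeneity, PAF = [P(Y=1) − p₀] / P(Y=1).
PAF = (0.10642 − 0.058) / 0.10642 ≈ 0.4550

PAF ≈ 0.455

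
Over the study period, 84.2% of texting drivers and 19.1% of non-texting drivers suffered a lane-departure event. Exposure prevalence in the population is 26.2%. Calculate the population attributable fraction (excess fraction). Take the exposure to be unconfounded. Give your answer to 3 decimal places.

p₁ = 0.842, p₀ = 0.191.
Overall risk P(Y=1) = π·p₁ + (1−π)·p₀ = 0.262×0.842 + 0.738×0.191 = 0.36156.
Under exogeneity, PAF = [P(Y=1) − p₀] / P(Y=1).
PAF = (0.36156 − 0.191) / 0.36156 ≈ 0.4717

PAF ≈ 0.472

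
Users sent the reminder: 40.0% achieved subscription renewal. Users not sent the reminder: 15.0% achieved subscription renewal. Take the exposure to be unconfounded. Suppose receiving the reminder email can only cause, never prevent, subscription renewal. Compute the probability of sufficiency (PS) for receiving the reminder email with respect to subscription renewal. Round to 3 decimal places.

PS ≈ 0.294

p₁ = 0.4, p₀ = 0.15.
Under exogeneity and monotonicity, PS = (p₁ − p₀) / (1 − p₀).
PS = (0.4 − 0.15) / (1 − 0.15) = 0.25 / 0.85 ≈ 0.2941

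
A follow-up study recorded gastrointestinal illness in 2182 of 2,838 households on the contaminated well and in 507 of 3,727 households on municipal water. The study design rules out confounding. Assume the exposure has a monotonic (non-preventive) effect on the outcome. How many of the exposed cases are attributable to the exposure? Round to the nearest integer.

about 1796 cases

p₁ = P(outcome | exposed) = 2182/2838 = 0.76885
p₀ = P(outcome | unexposed) = 507/3727 = 0.13603
PN = (p₁ − p₀)/p₁ = (0.76885 − 0.13603) / 0.76885 ≈ 0.82307.
Attributable cases ≈ PN × (exposed cases) = 0.82307 × 2182 ≈ 1795.93.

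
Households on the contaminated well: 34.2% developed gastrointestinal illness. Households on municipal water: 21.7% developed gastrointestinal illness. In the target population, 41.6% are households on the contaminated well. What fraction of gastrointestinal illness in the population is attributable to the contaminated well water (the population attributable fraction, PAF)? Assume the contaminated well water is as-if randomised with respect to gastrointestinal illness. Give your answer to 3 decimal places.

p₁ = 0.342, p₀ = 0.217.
Overall risk P(Y=1) = π·p₁ + (1−π)·p₀ = 0.416×0.342 + 0.584×0.217 = 0.269.
Under exogeneity, PAF = [P(Y=1) − p₀] / P(Y=1).
PAF = (0.269 − 0.217) / 0.269 ≈ 0.1933

PAF ≈ 0.193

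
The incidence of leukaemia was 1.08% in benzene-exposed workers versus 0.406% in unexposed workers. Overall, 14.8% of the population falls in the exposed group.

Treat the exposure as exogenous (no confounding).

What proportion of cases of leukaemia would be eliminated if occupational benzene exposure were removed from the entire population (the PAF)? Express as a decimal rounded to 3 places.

p₁ = 0.0108, p₀ = 0.00406.
Overall risk P(Y=1) = π·p₁ + (1−π)·p₀ = 0.148×0.0108 + 0.852×0.00406 = 0.0050575.
Under exogeneity, PAF = [P(Y=1) − p₀] / P(Y=1).
PAF = (0.0050575 − 0.00406) / 0.0050575 ≈ 0.1972

PAF ≈ 0.197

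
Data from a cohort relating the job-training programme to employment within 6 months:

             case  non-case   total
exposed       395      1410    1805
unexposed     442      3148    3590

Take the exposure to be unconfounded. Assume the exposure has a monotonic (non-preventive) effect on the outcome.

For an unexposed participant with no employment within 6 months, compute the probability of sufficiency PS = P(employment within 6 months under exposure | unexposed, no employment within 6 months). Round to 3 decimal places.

PS ≈ 0.109

p₁ = P(outcome | exposed) = 395/1805 = 0.21884
p₀ = P(outcome | unexposed) = 442/3590 = 0.12312
Under exogeneity and monotonicity, PS = (p₁ − p₀) / (1 − p₀).
PS = (0.21884 − 0.12312) / (1 − 0.12312) = 0.095717 / 0.87688 ≈ 0.1092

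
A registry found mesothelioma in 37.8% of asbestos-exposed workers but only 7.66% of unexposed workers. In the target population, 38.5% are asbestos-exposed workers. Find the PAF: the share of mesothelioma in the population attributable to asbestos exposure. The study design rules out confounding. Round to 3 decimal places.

PAF ≈ 0.602

p₁ = 0.378, p₀ = 0.0766.
Overall risk P(Y=1) = π·p₁ + (1−π)·p₀ = 0.385×0.378 + 0.615×0.0766 = 0.19264.
Under exogeneity, PAF = [P(Y=1) − p₀] / P(Y=1).
PAF = (0.19264 − 0.0766) / 0.19264 ≈ 0.6024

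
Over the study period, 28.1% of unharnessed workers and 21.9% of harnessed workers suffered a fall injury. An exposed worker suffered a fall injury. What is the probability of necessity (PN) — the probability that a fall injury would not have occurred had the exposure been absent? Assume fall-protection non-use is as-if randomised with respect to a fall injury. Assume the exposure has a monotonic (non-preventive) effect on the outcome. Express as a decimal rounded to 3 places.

p₁ = 0.281, p₀ = 0.219.
Under exogeneity and monotonicity, PN = (p₁ − p₀) / p₁.
PN = (0.281 − 0.219) / 0.281 = 0.062 / 0.281 ≈ 0.2206

PN ≈ 0.221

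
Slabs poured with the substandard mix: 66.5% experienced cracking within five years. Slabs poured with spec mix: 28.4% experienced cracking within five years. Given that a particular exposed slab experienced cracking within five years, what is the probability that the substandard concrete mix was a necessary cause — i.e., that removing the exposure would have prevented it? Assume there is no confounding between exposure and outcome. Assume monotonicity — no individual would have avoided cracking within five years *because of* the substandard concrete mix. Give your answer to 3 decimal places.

p₁ = 0.665, p₀ = 0.284.
Under exogeneity and monotonicity, PN = (p₁ − p₀) / p₁.
PN = (0.665 − 0.284) / 0.665 = 0.381 / 0.665 ≈ 0.5729

PN ≈ 0.573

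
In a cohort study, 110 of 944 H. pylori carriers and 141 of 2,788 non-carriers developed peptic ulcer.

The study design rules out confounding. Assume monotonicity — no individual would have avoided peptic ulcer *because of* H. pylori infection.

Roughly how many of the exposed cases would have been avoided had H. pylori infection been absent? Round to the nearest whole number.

about 62 cases

p₁ = P(outcome | exposed) = 110/944 = 0.11653
p₀ = P(outcome | unexposed) = 141/2788 = 0.050574
PN = (p₁ − p₀)/p₁ = (0.11653 − 0.050574) / 0.11653 ≈ 0.56598.
Attributable cases ≈ PN × (exposed cases) = 0.56598 × 110 ≈ 62.26.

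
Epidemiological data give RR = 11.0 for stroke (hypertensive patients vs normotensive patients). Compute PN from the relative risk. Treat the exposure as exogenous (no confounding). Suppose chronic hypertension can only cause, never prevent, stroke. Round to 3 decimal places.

PN ≈ 0.909

Under exogeneity and monotonicity, PN = (RR − 1) / RR = 1 − 1/RR.
PN = (11.0 − 1) / 11.0 = 10 / 11.0 ≈ 0.9091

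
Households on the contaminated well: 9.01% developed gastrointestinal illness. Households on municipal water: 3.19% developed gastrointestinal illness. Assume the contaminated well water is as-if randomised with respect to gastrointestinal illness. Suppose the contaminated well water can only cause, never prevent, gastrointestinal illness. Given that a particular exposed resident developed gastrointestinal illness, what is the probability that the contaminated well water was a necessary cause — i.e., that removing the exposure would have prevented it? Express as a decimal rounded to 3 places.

p₁ = 0.0901, p₀ = 0.0319.
Under exogeneity and monotonicity, PN = (p₁ − p₀) / p₁.
PN = (0.0901 − 0.0319) / 0.0901 = 0.0582 / 0.0901 ≈ 0.6459

PN ≈ 0.646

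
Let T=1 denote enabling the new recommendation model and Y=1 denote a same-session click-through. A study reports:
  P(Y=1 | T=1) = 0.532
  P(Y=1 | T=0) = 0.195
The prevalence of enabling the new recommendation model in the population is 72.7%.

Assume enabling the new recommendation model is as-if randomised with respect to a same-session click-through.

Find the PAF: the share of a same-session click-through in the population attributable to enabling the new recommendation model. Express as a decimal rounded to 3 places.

Let p₁ = 0.532, p₀ = 0.195.
Overall risk P(Y=1) = π·p₁ + (1−π)·p₀ = 0.727×0.532 + 0.273×0.195 = 0.44.
Under exogeneity, PAF = [P(Y=1) − p₀] / P(Y=1).
PAF = (0.44 − 0.195) / 0.44 ≈ 0.5568

PAF ≈ 0.557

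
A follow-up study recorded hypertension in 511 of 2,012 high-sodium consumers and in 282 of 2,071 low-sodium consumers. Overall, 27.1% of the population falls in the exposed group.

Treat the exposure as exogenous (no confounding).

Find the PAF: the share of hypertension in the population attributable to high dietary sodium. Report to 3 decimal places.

PAF ≈ 0.190

p₁ = P(outcome | exposed) = 511/2012 = 0.25398
p₀ = P(outcome | unexposed) = 282/2071 = 0.13617
Overall risk P(Y=1) = π·p₁ + (1−π)·p₀ = 0.271×0.25398 + 0.729×0.13617 = 0.16809.
Under exogeneity, PAF = [P(Y=1) − p₀] / P(Y=1).
PAF = (0.16809 − 0.13617) / 0.16809 ≈ 0.1899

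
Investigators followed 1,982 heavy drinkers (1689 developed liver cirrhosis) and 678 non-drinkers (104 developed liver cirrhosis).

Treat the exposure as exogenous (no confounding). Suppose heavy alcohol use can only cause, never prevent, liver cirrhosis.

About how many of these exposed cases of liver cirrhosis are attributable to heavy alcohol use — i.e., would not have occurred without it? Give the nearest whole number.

p₁ = P(outcome | exposed) = 1689/1982 = 0.85217
p₀ = P(outcome | unexposed) = 104/678 = 0.15339
PN = (p₁ − p₀)/p₁ = (0.85217 − 0.15339) / 0.85217 ≈ 0.82000.
Attributable cases ≈ PN × (exposed cases) = 0.82000 × 1689 ≈ 1384.98.

about 1385 cases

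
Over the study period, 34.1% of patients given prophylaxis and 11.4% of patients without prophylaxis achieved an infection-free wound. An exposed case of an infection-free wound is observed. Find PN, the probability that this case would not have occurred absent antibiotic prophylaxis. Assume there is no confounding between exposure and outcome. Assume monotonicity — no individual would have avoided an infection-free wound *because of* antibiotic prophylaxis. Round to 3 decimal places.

PN ≈ 0.666

p₁ = 0.341, p₀ = 0.114.
Under exogeneity and monotonicity, PN = (p₁ − p₀) / p₁.
PN = (0.341 − 0.114) / 0.341 = 0.227 / 0.341 ≈ 0.6657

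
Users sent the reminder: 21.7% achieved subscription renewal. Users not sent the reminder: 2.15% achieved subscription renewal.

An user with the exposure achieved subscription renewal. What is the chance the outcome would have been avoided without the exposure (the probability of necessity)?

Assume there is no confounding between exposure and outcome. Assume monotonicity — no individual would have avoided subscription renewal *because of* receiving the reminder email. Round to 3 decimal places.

p₁ = 0.217, p₀ = 0.0215.
Under exogeneity and monotonicity, PN = (p₁ − p₀) / p₁.
PN = (0.217 − 0.0215) / 0.217 = 0.1955 / 0.217 ≈ 0.9009

PN ≈ 0.901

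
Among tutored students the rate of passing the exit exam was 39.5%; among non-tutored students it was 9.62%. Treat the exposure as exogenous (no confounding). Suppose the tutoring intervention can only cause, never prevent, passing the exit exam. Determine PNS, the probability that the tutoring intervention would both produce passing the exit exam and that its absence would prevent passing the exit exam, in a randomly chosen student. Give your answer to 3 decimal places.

p₁ = 0.395, p₀ = 0.0962.
Under exogeneity and monotonicity, PNS = p₁ − p₀.
PNS = 0.395 − 0.0962 = 0.2988

PNS ≈ 0.299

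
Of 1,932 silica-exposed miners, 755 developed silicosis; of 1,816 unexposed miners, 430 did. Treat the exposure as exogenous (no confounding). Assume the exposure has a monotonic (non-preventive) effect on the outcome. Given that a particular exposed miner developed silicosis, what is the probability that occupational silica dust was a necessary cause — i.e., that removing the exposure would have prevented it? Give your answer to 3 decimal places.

PN ≈ 0.394

p₁ = P(outcome | exposed) = 755/1932 = 0.39079
p₀ = P(outcome | unexposed) = 430/1816 = 0.23678
Under exogeneity and monotonicity, PN = (p₁ − p₀) / p₁.
PN = (0.39079 − 0.23678) / 0.39079 = 0.154 / 0.39079 ≈ 0.3941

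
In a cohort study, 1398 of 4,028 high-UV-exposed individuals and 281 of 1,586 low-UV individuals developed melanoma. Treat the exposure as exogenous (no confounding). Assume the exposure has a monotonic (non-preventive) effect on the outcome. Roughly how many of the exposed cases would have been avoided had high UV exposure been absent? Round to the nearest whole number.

about 684 cases

p₁ = P(outcome | exposed) = 1398/4028 = 0.34707
p₀ = P(outcome | unexposed) = 281/1586 = 0.17718
PN = (p₁ − p₀)/p₁ = (0.34707 − 0.17718) / 0.34707 ≈ 0.48951.
Attributable cases ≈ PN × (exposed cases) = 0.48951 × 1398 ≈ 684.34.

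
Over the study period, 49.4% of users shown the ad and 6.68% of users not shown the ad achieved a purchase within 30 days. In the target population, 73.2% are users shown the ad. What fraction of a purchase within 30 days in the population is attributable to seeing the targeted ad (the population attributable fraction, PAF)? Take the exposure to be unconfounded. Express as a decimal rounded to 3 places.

p₁ = 0.494, p₀ = 0.0668.
Overall risk P(Y=1) = π·p₁ + (1−π)·p₀ = 0.732×0.494 + 0.268×0.0668 = 0.37951.
Under exogeneity, PAF = [P(Y=1) − p₀] / P(Y=1).
PAF = (0.37951 − 0.0668) / 0.37951 ≈ 0.8240

PAF ≈ 0.824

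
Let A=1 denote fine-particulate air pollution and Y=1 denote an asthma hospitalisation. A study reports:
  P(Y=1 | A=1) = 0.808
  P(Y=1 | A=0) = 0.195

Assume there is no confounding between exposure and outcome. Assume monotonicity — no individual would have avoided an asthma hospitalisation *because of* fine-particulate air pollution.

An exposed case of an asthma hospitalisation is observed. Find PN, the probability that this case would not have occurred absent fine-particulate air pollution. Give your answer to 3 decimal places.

PN ≈ 0.759

Let p₁ = 0.808, p₀ = 0.195.
Under exogeneity and monotonicity, PN = (p₁ − p₀) / p₁.
PN = (0.808 − 0.195) / 0.808 = 0.613 / 0.808 ≈ 0.7587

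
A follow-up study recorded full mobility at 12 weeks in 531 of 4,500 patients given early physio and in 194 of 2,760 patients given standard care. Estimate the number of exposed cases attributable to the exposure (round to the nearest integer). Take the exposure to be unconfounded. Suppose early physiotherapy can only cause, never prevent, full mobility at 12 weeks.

p₁ = P(outcome | exposed) = 531/4500 = 0.118
p₀ = P(outcome | unexposed) = 194/2760 = 0.07029
PN = (p₁ − p₀)/p₁ = (0.118 − 0.07029) / 0.118 ≈ 0.40432.
Attributable cases ≈ PN × (exposed cases) = 0.40432 × 531 ≈ 214.70.

about 215 cases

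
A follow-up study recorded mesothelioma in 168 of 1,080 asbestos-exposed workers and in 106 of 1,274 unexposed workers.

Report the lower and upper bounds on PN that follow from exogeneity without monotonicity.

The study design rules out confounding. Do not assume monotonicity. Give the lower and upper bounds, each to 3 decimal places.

p₁ = P(outcome | exposed) = 168/1080 = 0.15556
p₀ = P(outcome | unexposed) = 106/1274 = 0.083203
Under exogeneity alone the bounds on PN are max{0,(p₁−p₀)/p₁} ≤ PN ≤ min{1,(1−p₀)/p₁}.
  lower = (p₁ − p₀)/p₁ = 0.072353 / 0.15556 ≈ 0.4651
  upper = min{1, (1 − p₀)/p₁} = 0.9168 / 0.15556 ≈ 5.8937 → capped at 1

0.465 ≤ PN ≤ 1.000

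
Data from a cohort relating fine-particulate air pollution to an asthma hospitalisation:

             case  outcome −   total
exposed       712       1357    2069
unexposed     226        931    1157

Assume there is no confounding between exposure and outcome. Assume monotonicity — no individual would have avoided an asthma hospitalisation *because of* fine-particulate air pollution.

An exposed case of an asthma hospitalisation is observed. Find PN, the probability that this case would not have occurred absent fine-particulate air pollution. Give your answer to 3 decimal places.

p₁ = P(outcome | exposed) = 712/2069 = 0.34413
p₀ = P(outcome | unexposed) = 226/1157 = 0.19533
Under exogeneity and monotonicity, PN = (p₁ − p₀)/p₁.
PN = (0.34413 − 0.19533) / 0.34413 ≈ 0.4324

PN ≈ 0.432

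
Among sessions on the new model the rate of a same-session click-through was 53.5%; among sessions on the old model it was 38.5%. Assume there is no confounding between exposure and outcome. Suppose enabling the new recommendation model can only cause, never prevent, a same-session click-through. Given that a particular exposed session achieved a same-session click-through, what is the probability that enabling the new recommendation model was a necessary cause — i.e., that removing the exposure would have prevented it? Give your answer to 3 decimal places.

PN ≈ 0.280

p₁ = 0.535, p₀ = 0.385.
Under exogeneity and monotonicity, PN = (p₁ − p₀) / p₁.
PN = (0.535 − 0.385) / 0.535 = 0.15 / 0.535 ≈ 0.2804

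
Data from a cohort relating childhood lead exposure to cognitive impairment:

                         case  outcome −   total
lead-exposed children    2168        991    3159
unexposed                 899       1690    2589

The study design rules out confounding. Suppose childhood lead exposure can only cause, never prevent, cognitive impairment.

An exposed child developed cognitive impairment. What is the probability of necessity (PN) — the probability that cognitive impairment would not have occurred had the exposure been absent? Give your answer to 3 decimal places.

PN ≈ 0.494

p₁ = P(outcome | exposed) = 2168/3159 = 0.68629
p₀ = P(outcome | unexposed) = 899/2589 = 0.34724
Under exogeneity and monotonicity, PN = (p₁ − p₀) / p₁.
PN = (0.68629 − 0.34724) / 0.68629 = 0.33905 / 0.68629 ≈ 0.4940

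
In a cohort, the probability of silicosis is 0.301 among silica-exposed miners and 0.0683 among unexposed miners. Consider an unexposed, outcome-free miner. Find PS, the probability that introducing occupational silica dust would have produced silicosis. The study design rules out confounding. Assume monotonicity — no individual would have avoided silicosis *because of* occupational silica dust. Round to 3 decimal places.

Let p₁ = 0.301, p₀ = 0.0683.
Under exogeneity and monotonicity, PS = (p₁ − p₀) / (1 − p₀).
PS = (0.301 − 0.0683) / (1 − 0.0683) = 0.2327 / 0.9317 ≈ 0.2498

PS ≈ 0.250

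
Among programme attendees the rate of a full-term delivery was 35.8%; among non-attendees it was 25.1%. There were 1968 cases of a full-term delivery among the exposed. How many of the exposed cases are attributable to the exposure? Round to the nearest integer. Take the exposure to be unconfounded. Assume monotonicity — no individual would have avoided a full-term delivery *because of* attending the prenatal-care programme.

p₁ = 0.358, p₀ = 0.251.
PN = (p₁ − p₀)/p₁ = (0.358 − 0.251) / 0.358 ≈ 0.29888.
Attributable cases ≈ PN × (exposed cases) = 0.29888 × 1968 ≈ 588.20.

about 588 cases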